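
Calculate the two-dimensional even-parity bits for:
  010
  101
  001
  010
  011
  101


Row parities: 101100
Column parities: 010

Row P: 101100, Col P: 010, Corner: 1


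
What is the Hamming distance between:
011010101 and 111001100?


XOR: 100011001
Count of 1s: 4

4


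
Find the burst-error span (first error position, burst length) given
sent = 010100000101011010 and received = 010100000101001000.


XOR: 000000000000010010

Burst at position 13, length 4


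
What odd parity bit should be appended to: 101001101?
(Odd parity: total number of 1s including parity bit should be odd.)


Number of 1s in data: 5
Parity bit: 0

0


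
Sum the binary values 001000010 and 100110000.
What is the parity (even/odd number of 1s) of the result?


001000010 = 66
100110000 = 304
Sum = 370 = 101110010
1s count = 5

odd parity (5 ones in 101110010)


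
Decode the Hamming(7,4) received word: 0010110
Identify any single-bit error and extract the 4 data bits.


Syndrome = 0: no error detected

Data: 1110 (no errors)


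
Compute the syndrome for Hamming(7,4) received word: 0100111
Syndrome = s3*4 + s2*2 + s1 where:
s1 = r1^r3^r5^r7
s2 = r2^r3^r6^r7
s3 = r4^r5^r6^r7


s1=0, s2=1, s3=1

Syndrome = 6 (error at position 6)


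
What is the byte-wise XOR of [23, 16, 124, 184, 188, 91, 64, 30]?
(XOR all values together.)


XOR chain: 23 ^ 16 ^ 124 ^ 184 ^ 188 ^ 91 ^ 64 ^ 30 = 122

122


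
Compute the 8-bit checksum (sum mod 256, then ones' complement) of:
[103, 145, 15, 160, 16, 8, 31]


Sum = 478 mod 256 = 222
Complement = 33

33


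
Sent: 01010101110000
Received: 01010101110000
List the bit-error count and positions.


XOR: 00000000000000

0 errors (received matches sent)


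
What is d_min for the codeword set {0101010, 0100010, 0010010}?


Comparing all pairs, minimum distance: 1
Can detect 0 errors, correct 0 errors

1


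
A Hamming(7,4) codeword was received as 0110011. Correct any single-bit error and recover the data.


Syndrome = 0: no error detected

Data: 1011 (no errors)


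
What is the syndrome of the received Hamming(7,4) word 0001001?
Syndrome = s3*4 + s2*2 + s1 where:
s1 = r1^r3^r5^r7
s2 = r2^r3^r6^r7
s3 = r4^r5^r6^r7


s1=1, s2=1, s3=0

Syndrome = 3 (error at position 3)


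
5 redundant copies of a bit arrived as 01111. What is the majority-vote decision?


Ones: 4 out of 5
Threshold: 3

1 (4/5 voted 1)


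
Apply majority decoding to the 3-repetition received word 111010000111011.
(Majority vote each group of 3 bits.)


Groups: 111, 010, 000, 111, 011
Majority votes: 10011

10011


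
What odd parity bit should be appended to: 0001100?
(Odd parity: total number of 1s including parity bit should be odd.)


Number of 1s in data: 2
Parity bit: 1

1


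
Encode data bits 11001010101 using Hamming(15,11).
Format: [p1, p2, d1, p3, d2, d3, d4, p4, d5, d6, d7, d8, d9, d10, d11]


Parity bits: p1=0, p2=1, p3=1, p4=0

011110001010101


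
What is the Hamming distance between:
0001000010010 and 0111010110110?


XOR: 0110010100100
Count of 1s: 5

5


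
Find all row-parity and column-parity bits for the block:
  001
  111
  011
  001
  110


Row parities: 11010
Column parities: 010

Row P: 11010, Col P: 010, Corner: 1


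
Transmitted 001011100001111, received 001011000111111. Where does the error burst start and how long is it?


XOR: 000000100110000

Burst at position 6, length 5


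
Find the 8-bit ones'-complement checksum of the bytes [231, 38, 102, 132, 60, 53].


Sum = 616 mod 256 = 104
Complement = 151

151


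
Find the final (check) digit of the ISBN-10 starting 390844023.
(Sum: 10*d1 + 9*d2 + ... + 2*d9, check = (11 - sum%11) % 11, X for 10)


Weighted sum: 223
223 mod 11 = 3

Check digit: 8


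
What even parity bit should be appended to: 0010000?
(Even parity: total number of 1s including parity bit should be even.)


Number of 1s in data: 1
Parity bit: 1

1


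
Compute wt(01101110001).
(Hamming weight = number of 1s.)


Counting 1s in 01101110001

6


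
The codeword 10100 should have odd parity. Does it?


Number of 1s: 2

No, parity error (2 ones)


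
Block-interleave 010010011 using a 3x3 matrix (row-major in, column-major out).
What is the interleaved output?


Matrix:
  010
  010
  011
Read columns: 000111001

000111001


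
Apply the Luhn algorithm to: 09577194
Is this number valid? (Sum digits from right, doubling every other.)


Luhn sum = 36
36 mod 10 = 6

Invalid (Luhn sum mod 10 = 6)


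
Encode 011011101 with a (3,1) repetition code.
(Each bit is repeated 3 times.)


Each bit -> 3 copies

000111111000111111111000111


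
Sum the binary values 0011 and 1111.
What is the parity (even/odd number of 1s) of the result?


0011 = 3
1111 = 15
Sum = 18 = 10010
1s count = 2

even parity (2 ones in 10010)


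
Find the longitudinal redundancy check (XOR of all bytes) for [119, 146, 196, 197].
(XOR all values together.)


XOR chain: 119 ^ 146 ^ 196 ^ 197 = 228

228


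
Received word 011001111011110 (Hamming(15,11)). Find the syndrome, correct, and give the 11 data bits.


Syndrome = 5: error at position 5

Data: 11111011110 (corrected bit 5)


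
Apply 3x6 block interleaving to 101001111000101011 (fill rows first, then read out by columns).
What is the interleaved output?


Matrix:
  101001
  111000
  101011
Read columns: 111010111000001101

111010111000001101


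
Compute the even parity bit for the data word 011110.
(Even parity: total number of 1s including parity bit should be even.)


Number of 1s in data: 4
Parity bit: 0

0


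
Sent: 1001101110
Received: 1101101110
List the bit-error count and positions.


XOR: 0100000000

1 error(s) at position(s): 1


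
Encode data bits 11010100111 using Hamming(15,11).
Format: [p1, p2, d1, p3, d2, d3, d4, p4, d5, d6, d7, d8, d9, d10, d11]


Parity bits: p1=1, p2=1, p3=1, p4=0

111110100100111


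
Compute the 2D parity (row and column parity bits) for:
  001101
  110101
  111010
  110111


Row parities: 1001
Column parities: 110101

Row P: 1001, Col P: 110101, Corner: 0


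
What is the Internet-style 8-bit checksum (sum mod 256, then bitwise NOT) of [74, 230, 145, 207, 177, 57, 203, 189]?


Sum = 1282 mod 256 = 2
Complement = 253

253


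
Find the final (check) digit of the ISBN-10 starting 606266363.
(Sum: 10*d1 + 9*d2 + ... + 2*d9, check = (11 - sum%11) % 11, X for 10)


Weighted sum: 224
224 mod 11 = 4

Check digit: 7


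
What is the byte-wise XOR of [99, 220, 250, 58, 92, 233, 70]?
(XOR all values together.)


XOR chain: 99 ^ 220 ^ 250 ^ 58 ^ 92 ^ 233 ^ 70 = 140

140


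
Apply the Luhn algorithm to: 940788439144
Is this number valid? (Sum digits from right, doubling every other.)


Luhn sum = 68
68 mod 10 = 8

Invalid (Luhn sum mod 10 = 8)


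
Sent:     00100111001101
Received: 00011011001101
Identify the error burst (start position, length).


XOR: 00111100000000

Burst at position 2, length 4


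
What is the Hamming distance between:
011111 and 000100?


XOR: 011011
Count of 1s: 4

4


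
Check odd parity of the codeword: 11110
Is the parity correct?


Number of 1s: 4

No, parity error (4 ones)


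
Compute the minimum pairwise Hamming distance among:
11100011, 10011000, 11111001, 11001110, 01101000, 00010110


Comparing all pairs, minimum distance: 3
Can detect 2 errors, correct 1 errors

3


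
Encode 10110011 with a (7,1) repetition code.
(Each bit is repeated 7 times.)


Each bit -> 7 copies

11111110000000111111111111110000000000000011111111111111


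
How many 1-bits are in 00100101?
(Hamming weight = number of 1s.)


Counting 1s in 00100101

3


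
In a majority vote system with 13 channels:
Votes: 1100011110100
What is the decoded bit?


Ones: 7 out of 13
Threshold: 7

1 (7/13 voted 1)


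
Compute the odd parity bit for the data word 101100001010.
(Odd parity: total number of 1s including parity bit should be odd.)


Number of 1s in data: 5
Parity bit: 0

0


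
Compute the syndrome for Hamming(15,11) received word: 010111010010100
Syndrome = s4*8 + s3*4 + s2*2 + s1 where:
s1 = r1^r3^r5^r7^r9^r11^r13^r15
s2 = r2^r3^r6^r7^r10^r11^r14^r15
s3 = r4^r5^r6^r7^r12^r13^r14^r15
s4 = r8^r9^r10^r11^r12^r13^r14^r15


s1=1, s2=1, s3=0, s4=1

Syndrome = 11 (error at position 11)


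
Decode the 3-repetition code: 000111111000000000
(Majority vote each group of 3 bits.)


Groups: 000, 111, 111, 000, 000, 000
Majority votes: 011000

011000


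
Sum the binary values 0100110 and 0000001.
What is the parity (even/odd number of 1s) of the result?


0100110 = 38
0000001 = 1
Sum = 39 = 100111
1s count = 4

even parity (4 ones in 100111)


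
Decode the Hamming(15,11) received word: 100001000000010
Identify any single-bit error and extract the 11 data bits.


Syndrome = 9: error at position 9

Data: 00101000010 (corrected bit 9)


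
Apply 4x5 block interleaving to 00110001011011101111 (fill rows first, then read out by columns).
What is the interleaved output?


Matrix:
  00110
  00101
  10111
  01111
Read columns: 00100001111110110111

00100001111110110111


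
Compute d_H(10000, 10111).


XOR: 00111
Count of 1s: 3

3


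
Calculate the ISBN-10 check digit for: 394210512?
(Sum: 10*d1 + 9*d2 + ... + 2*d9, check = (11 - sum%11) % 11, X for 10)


Weighted sum: 190
190 mod 11 = 3

Check digit: 8


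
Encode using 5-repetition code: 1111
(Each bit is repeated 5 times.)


Each bit -> 5 copies

11111111111111111111


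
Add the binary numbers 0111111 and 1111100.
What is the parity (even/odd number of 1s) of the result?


0111111 = 63
1111100 = 124
Sum = 187 = 10111011
1s count = 6

even parity (6 ones in 10111011)


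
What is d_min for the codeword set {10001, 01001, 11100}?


Comparing all pairs, minimum distance: 2
Can detect 1 errors, correct 0 errors

2


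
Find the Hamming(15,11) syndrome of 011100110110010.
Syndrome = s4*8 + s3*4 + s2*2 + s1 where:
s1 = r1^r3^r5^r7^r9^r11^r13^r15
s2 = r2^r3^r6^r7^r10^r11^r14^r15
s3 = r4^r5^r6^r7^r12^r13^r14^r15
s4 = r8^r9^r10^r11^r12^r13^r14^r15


s1=1, s2=0, s3=1, s4=0

Syndrome = 5 (error at position 5)


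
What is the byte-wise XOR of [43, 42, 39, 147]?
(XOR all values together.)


XOR chain: 43 ^ 42 ^ 39 ^ 147 = 181

181


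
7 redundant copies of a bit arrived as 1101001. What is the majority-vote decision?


Ones: 4 out of 7
Threshold: 4

1 (4/7 voted 1)


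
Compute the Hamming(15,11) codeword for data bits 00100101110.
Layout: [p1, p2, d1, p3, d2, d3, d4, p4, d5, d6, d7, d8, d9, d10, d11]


Parity bits: p1=1, p2=1, p3=0, p4=0

110001000101110


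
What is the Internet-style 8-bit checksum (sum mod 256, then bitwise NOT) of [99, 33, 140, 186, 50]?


Sum = 508 mod 256 = 252
Complement = 3

3


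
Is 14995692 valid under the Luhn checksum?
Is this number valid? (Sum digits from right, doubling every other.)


Luhn sum = 42
42 mod 10 = 2

Invalid (Luhn sum mod 10 = 2)


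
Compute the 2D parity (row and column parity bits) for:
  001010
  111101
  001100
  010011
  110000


Row parities: 01010
Column parities: 011000

Row P: 01010, Col P: 011000, Corner: 0


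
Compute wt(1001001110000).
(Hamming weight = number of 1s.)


Counting 1s in 1001001110000

5


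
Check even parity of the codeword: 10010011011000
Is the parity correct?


Number of 1s: 6

Yes, parity is correct (6 ones)


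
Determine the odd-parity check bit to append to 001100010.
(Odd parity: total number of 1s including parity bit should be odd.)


Number of 1s in data: 3
Parity bit: 0

0


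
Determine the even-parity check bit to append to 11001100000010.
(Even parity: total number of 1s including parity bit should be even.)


Number of 1s in data: 5
Parity bit: 1

1


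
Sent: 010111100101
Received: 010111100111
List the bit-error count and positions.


XOR: 000000000010

1 error(s) at position(s): 10


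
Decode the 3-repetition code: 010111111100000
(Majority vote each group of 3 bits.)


Groups: 010, 111, 111, 100, 000
Majority votes: 01100

01100


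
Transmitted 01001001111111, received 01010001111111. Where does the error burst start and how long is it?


XOR: 00011000000000

Burst at position 3, length 2


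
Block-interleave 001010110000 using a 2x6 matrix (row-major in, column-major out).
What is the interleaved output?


Matrix:
  001010
  110000
Read columns: 010110001000

010110001000


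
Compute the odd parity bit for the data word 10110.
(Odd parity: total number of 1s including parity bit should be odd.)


Number of 1s in data: 3
Parity bit: 0

0


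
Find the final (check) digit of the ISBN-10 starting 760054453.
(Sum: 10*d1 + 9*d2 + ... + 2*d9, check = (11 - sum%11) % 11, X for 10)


Weighted sum: 211
211 mod 11 = 2

Check digit: 9


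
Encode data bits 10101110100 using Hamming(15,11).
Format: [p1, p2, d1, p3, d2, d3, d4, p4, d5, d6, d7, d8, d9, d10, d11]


Parity bits: p1=0, p2=0, p3=0, p4=0

001001001110100


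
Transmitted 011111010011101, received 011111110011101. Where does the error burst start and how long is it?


XOR: 000000100000000

Burst at position 6, length 1


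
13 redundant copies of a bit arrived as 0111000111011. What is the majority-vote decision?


Ones: 8 out of 13
Threshold: 7

1 (8/13 voted 1)


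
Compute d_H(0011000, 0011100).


XOR: 0000100
Count of 1s: 1

1


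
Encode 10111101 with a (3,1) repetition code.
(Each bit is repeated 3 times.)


Each bit -> 3 copies

111000111111111111000111


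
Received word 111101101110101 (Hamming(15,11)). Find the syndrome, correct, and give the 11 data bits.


Syndrome = 15: error at position 15

Data: 10111110100 (corrected bit 15)


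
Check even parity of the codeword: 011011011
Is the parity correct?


Number of 1s: 6

Yes, parity is correct (6 ones)


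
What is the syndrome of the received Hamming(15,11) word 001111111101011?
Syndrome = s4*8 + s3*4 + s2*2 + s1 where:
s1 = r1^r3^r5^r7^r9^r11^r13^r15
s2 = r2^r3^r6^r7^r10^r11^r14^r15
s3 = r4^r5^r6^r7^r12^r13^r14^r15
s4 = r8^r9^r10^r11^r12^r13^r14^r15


s1=1, s2=0, s3=1, s4=0

Syndrome = 5 (error at position 5)


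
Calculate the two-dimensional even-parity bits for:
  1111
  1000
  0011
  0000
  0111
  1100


Row parities: 010010
Column parities: 1111

Row P: 010010, Col P: 1111, Corner: 0


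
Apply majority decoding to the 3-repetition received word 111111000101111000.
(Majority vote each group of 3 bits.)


Groups: 111, 111, 000, 101, 111, 000
Majority votes: 110110

110110


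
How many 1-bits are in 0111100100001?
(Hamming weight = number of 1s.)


Counting 1s in 0111100100001

6


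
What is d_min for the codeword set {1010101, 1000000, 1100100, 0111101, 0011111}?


Comparing all pairs, minimum distance: 2
Can detect 1 errors, correct 0 errors

2


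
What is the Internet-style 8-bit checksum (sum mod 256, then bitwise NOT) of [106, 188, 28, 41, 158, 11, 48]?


Sum = 580 mod 256 = 68
Complement = 187

187


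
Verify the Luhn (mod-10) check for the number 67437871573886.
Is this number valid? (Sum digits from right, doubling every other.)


Luhn sum = 75
75 mod 10 = 5

Invalid (Luhn sum mod 10 = 5)


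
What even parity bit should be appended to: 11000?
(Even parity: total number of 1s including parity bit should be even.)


Number of 1s in data: 2
Parity bit: 0

0


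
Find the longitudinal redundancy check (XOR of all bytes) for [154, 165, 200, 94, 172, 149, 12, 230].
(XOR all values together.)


XOR chain: 154 ^ 165 ^ 200 ^ 94 ^ 172 ^ 149 ^ 12 ^ 230 = 122

122


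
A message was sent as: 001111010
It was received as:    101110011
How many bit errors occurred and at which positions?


XOR: 100001001

3 error(s) at position(s): 0, 5, 8


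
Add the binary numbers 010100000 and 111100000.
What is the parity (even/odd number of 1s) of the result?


010100000 = 160
111100000 = 480
Sum = 640 = 1010000000
1s count = 2

even parity (2 ones in 1010000000)


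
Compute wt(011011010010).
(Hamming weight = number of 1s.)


Counting 1s in 011011010010

6


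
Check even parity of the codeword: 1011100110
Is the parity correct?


Number of 1s: 6

Yes, parity is correct (6 ones)


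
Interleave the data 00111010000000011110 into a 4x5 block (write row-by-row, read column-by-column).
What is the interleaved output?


Matrix:
  00111
  01000
  00000
  11110
Read columns: 00010101100110011000

00010101100110011000


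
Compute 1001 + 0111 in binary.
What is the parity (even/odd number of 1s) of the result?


1001 = 9
0111 = 7
Sum = 16 = 10000
1s count = 1

odd parity (1 ones in 10000)


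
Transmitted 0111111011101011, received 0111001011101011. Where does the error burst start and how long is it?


XOR: 0000110000000000

Burst at position 4, length 2


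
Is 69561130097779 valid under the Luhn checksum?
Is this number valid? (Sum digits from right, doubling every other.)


Luhn sum = 63
63 mod 10 = 3

Invalid (Luhn sum mod 10 = 3)


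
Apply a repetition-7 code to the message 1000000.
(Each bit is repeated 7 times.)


Each bit -> 7 copies

1111111000000000000000000000000000000000000000000


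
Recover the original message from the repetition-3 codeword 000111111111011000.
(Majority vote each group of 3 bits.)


Groups: 000, 111, 111, 111, 011, 000
Majority votes: 011110

011110


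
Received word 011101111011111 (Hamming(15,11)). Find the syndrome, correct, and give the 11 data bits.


Syndrome = 14: error at position 14

Data: 10111011101 (corrected bit 14)


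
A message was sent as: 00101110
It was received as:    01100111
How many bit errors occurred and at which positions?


XOR: 01001001

3 error(s) at position(s): 1, 4, 7


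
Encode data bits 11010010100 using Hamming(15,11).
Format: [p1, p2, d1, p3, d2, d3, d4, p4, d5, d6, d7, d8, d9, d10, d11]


Parity bits: p1=1, p2=1, p3=1, p4=0

111110100010100


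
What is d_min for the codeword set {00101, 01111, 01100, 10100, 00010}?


Comparing all pairs, minimum distance: 2
Can detect 1 errors, correct 0 errors

2


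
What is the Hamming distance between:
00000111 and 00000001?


XOR: 00000110
Count of 1s: 2

2


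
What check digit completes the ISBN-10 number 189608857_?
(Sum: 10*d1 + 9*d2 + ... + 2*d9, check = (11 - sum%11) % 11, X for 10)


Weighted sum: 297
297 mod 11 = 0

Check digit: 0


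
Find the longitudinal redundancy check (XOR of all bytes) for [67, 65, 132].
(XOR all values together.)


XOR chain: 67 ^ 65 ^ 132 = 134

134


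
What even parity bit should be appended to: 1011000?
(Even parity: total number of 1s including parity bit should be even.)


Number of 1s in data: 3
Parity bit: 1

1


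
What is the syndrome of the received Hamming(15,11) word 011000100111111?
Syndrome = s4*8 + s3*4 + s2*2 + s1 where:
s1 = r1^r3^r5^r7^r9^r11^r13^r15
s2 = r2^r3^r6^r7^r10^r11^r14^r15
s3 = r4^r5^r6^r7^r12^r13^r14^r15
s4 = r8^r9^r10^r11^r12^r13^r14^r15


s1=1, s2=1, s3=1, s4=0

Syndrome = 7 (error at position 7)


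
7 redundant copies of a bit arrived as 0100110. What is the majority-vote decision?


Ones: 3 out of 7
Threshold: 4

0 (3/7 voted 1)


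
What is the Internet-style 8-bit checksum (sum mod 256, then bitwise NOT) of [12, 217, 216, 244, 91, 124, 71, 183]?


Sum = 1158 mod 256 = 134
Complement = 121

121


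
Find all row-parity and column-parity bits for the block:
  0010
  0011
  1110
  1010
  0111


Row parities: 10101
Column parities: 0010

Row P: 10101, Col P: 0010, Corner: 1


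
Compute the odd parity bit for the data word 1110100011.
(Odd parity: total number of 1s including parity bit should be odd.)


Number of 1s in data: 6
Parity bit: 1

1


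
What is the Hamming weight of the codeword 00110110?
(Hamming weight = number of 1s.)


Counting 1s in 00110110

4


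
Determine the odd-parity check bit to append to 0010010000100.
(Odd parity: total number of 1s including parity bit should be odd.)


Number of 1s in data: 3
Parity bit: 0

0


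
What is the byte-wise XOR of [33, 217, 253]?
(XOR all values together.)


XOR chain: 33 ^ 217 ^ 253 = 5

5


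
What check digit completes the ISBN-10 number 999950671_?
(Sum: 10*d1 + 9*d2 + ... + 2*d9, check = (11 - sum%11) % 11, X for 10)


Weighted sum: 383
383 mod 11 = 9

Check digit: 2


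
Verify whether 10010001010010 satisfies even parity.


Number of 1s: 5

No, parity error (5 ones)


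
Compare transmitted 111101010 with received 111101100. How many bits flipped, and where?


XOR: 000000110

2 error(s) at position(s): 6, 7


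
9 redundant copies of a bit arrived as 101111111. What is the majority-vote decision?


Ones: 8 out of 9
Threshold: 5

1 (8/9 voted 1)


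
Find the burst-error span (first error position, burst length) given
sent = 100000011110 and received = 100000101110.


XOR: 000000110000

Burst at position 6, length 2


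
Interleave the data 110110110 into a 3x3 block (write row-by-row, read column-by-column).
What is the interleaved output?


Matrix:
  110
  110
  110
Read columns: 111111000

111111000


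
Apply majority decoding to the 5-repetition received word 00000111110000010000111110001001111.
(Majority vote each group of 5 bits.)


Groups: 00000, 11111, 00000, 10000, 11111, 00010, 01111
Majority votes: 0100101

0100101


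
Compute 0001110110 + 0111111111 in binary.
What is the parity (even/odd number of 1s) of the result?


0001110110 = 118
0111111111 = 511
Sum = 629 = 1001110101
1s count = 6

even parity (6 ones in 1001110101)


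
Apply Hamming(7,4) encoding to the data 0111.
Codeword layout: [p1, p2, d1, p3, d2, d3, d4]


Parity bits: p1=0, p2=0, p3=1

0001111


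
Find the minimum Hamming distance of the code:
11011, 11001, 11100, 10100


Comparing all pairs, minimum distance: 1
Can detect 0 errors, correct 0 errors

1


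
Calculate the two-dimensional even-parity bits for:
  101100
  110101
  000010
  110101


Row parities: 1010
Column parities: 101110

Row P: 1010, Col P: 101110, Corner: 0


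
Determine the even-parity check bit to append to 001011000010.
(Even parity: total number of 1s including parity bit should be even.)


Number of 1s in data: 4
Parity bit: 0

0


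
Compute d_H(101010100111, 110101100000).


XOR: 011111000111
Count of 1s: 8

8


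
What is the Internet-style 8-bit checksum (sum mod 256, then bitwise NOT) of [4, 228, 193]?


Sum = 425 mod 256 = 169
Complement = 86

86


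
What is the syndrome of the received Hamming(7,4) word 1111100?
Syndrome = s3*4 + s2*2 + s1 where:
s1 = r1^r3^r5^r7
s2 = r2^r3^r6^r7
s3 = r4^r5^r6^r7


s1=1, s2=0, s3=0

Syndrome = 1 (error at position 1)


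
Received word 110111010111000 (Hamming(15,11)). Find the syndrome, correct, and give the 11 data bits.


Syndrome = 1: error at position 1

Data: 01100111000 (corrected bit 1)


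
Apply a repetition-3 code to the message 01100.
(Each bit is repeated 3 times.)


Each bit -> 3 copies

000111111000000


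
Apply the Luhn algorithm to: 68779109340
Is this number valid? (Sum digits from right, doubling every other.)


Luhn sum = 56
56 mod 10 = 6

Invalid (Luhn sum mod 10 = 6)


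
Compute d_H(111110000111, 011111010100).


XOR: 100001010011
Count of 1s: 5

5


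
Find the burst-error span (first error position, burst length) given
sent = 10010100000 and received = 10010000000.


XOR: 00000100000

Burst at position 5, length 1


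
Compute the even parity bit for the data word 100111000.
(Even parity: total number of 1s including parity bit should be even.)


Number of 1s in data: 4
Parity bit: 0

0


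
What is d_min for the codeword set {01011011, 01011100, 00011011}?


Comparing all pairs, minimum distance: 1
Can detect 0 errors, correct 0 errors

1


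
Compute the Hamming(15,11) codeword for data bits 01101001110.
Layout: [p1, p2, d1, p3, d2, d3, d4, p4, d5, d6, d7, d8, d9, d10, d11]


Parity bits: p1=1, p2=0, p3=1, p4=0

100111001001110


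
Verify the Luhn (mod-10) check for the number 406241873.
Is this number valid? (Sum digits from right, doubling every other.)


Luhn sum = 36
36 mod 10 = 6

Invalid (Luhn sum mod 10 = 6)


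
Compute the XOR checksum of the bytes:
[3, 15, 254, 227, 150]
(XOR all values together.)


XOR chain: 3 ^ 15 ^ 254 ^ 227 ^ 150 = 135

135


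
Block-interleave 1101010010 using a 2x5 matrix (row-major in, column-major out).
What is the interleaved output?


Matrix:
  11010
  10010
Read columns: 1110001100

1110001100


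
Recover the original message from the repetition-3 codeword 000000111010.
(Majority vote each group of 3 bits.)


Groups: 000, 000, 111, 010
Majority votes: 0010

0010


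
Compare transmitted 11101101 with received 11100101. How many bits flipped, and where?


XOR: 00001000

1 error(s) at position(s): 4


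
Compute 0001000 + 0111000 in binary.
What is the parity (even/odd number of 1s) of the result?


0001000 = 8
0111000 = 56
Sum = 64 = 1000000
1s count = 1

odd parity (1 ones in 1000000)


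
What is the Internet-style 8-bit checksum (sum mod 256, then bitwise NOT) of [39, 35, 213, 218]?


Sum = 505 mod 256 = 249
Complement = 6

6


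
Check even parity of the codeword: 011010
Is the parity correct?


Number of 1s: 3

No, parity error (3 ones)


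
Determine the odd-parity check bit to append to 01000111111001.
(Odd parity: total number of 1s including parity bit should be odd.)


Number of 1s in data: 8
Parity bit: 1

1


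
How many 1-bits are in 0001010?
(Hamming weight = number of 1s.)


Counting 1s in 0001010

2


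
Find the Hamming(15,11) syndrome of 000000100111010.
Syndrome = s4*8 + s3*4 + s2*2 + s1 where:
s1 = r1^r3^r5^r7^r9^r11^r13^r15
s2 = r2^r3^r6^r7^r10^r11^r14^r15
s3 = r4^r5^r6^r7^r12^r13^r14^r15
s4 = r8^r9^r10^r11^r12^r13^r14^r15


s1=0, s2=0, s3=1, s4=0

Syndrome = 4 (error at position 4)


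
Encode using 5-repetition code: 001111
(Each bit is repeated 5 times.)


Each bit -> 5 copies

000000000011111111111111111111


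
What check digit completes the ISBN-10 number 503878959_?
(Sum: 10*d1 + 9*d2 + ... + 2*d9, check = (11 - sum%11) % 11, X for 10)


Weighted sum: 281
281 mod 11 = 6

Check digit: 5


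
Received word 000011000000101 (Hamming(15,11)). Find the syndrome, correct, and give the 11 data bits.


Syndrome = 1: error at position 1

Data: 01100000101 (corrected bit 1)


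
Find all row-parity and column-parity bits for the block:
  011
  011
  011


Row parities: 000
Column parities: 011

Row P: 000, Col P: 011, Corner: 0


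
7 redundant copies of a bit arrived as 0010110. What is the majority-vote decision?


Ones: 3 out of 7
Threshold: 4

0 (3/7 voted 1)


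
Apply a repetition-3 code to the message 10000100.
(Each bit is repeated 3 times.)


Each bit -> 3 copies

111000000000000111000000


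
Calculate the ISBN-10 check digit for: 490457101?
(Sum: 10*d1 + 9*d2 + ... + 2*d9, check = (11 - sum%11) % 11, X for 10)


Weighted sum: 220
220 mod 11 = 0

Check digit: 0


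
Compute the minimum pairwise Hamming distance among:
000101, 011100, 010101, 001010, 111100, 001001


Comparing all pairs, minimum distance: 1
Can detect 0 errors, correct 0 errors

1


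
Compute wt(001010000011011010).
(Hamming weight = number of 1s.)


Counting 1s in 001010000011011010

7


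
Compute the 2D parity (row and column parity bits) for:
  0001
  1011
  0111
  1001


Row parities: 1110
Column parities: 0100

Row P: 1110, Col P: 0100, Corner: 1


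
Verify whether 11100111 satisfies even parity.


Number of 1s: 6

Yes, parity is correct (6 ones)


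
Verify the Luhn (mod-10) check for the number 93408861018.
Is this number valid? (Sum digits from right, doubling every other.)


Luhn sum = 52
52 mod 10 = 2

Invalid (Luhn sum mod 10 = 2)


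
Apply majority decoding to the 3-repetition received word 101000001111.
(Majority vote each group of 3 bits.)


Groups: 101, 000, 001, 111
Majority votes: 1001

1001


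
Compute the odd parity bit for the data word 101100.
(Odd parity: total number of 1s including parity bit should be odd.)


Number of 1s in data: 3
Parity bit: 0

0


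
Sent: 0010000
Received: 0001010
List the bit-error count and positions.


XOR: 0011010

3 error(s) at position(s): 2, 3, 5


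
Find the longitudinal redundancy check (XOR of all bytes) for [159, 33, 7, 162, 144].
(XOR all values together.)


XOR chain: 159 ^ 33 ^ 7 ^ 162 ^ 144 = 139

139


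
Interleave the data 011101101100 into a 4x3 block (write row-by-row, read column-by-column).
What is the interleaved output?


Matrix:
  011
  101
  101
  100
Read columns: 011110001110

011110001110


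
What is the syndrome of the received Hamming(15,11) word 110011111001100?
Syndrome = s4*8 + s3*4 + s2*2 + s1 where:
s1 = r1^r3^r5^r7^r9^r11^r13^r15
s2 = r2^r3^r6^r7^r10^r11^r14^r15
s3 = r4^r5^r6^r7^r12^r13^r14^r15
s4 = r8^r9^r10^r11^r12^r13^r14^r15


s1=1, s2=1, s3=1, s4=0

Syndrome = 7 (error at position 7)


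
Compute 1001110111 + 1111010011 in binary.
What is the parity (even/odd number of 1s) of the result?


1001110111 = 631
1111010011 = 979
Sum = 1610 = 11001001010
1s count = 5

odd parity (5 ones in 11001001010)


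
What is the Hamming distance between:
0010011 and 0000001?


XOR: 0010010
Count of 1s: 2

2


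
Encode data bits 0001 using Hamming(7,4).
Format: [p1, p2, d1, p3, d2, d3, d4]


Parity bits: p1=1, p2=1, p3=1

1101001


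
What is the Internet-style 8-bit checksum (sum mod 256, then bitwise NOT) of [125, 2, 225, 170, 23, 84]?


Sum = 629 mod 256 = 117
Complement = 138

138


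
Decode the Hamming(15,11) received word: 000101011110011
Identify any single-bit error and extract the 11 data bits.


Syndrome = 3: error at position 3

Data: 10101110011 (corrected bit 3)


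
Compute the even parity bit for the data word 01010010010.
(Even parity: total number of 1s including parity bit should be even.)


Number of 1s in data: 4
Parity bit: 0

0


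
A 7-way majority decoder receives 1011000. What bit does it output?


Ones: 3 out of 7
Threshold: 4

0 (3/7 voted 1)


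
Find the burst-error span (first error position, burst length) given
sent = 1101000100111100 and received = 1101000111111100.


XOR: 0000000011000000

Burst at position 8, length 2


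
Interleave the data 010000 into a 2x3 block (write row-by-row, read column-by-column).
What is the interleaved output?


Matrix:
  010
  000
Read columns: 001000

001000


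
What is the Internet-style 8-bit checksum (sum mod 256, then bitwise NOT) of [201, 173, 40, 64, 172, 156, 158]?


Sum = 964 mod 256 = 196
Complement = 59

59


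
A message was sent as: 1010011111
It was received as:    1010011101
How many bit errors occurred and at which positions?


XOR: 0000000010

1 error(s) at position(s): 8


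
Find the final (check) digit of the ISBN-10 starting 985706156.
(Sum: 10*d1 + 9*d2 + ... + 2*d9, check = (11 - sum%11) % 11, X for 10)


Weighted sum: 312
312 mod 11 = 4

Check digit: 7


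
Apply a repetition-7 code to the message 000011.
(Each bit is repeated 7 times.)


Each bit -> 7 copies

000000000000000000000000000011111111111111


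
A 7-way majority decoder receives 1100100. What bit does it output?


Ones: 3 out of 7
Threshold: 4

0 (3/7 voted 1)


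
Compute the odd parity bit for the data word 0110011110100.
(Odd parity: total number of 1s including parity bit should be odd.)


Number of 1s in data: 7
Parity bit: 0

0


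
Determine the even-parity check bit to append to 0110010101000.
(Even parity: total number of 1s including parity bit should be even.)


Number of 1s in data: 5
Parity bit: 1

1


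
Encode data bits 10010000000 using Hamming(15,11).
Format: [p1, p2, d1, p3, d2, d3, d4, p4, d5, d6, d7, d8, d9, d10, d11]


Parity bits: p1=0, p2=0, p3=1, p4=0

001100100000000


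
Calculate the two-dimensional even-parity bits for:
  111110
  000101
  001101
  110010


Row parities: 1011
Column parities: 000100

Row P: 1011, Col P: 000100, Corner: 1


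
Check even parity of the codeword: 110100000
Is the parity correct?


Number of 1s: 3

No, parity error (3 ones)


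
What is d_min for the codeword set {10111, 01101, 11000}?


Comparing all pairs, minimum distance: 3
Can detect 2 errors, correct 1 errors

3


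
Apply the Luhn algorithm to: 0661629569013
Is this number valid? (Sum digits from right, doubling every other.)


Luhn sum = 51
51 mod 10 = 1

Invalid (Luhn sum mod 10 = 1)


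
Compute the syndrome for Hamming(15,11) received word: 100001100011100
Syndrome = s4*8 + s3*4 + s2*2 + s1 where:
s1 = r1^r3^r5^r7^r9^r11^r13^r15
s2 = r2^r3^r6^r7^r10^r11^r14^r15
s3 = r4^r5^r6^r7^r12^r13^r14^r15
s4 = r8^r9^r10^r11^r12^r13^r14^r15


s1=0, s2=1, s3=0, s4=1

Syndrome = 10 (error at position 10)


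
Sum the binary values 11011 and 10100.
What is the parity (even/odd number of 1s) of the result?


11011 = 27
10100 = 20
Sum = 47 = 101111
1s count = 5

odd parity (5 ones in 101111)


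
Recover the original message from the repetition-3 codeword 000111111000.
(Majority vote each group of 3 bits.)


Groups: 000, 111, 111, 000
Majority votes: 0110

0110


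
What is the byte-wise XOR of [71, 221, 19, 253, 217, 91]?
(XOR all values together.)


XOR chain: 71 ^ 221 ^ 19 ^ 253 ^ 217 ^ 91 = 246

246


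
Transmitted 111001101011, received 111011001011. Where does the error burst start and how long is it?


XOR: 000010100000

Burst at position 4, length 3


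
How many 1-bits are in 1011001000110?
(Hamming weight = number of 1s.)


Counting 1s in 1011001000110

6


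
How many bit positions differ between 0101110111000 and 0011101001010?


XOR: 0110011110010
Count of 1s: 7

7


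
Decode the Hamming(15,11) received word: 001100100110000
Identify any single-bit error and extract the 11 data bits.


Syndrome = 1: error at position 1

Data: 10010110000 (corrected bit 1)


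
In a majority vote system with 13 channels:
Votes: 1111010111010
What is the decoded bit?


Ones: 9 out of 13
Threshold: 7

1 (9/13 voted 1)


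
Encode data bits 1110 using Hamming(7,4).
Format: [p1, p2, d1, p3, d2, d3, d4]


Parity bits: p1=0, p2=0, p3=0

0010110


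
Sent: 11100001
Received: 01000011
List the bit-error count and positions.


XOR: 10100010

3 error(s) at position(s): 0, 2, 6


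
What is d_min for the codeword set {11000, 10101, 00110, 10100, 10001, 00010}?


Comparing all pairs, minimum distance: 1
Can detect 0 errors, correct 0 errors

1


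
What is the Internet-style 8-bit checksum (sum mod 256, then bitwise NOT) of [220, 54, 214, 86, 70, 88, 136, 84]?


Sum = 952 mod 256 = 184
Complement = 71

71


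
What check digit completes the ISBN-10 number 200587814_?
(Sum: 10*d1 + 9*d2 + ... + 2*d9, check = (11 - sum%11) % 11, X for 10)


Weighted sum: 181
181 mod 11 = 5

Check digit: 6


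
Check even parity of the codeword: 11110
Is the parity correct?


Number of 1s: 4

Yes, parity is correct (4 ones)


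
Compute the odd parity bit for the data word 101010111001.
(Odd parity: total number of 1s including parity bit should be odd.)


Number of 1s in data: 7
Parity bit: 0

0


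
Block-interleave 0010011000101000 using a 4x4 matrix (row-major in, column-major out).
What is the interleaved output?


Matrix:
  0010
  0110
  0010
  1000
Read columns: 0001010011100000

0001010011100000


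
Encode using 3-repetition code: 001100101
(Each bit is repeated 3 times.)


Each bit -> 3 copies

000000111111000000111000111


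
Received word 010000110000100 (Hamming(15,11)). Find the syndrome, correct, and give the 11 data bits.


Syndrome = 0: no error detected

Data: 00010000100 (no errors)


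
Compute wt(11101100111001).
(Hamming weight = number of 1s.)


Counting 1s in 11101100111001

9


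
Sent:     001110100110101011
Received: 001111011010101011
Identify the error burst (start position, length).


XOR: 000001111100000000

Burst at position 5, length 5


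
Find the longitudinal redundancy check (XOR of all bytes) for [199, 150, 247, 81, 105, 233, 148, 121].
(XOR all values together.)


XOR chain: 199 ^ 150 ^ 247 ^ 81 ^ 105 ^ 233 ^ 148 ^ 121 = 154

154


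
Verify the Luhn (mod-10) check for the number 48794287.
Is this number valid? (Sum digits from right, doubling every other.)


Luhn sum = 54
54 mod 10 = 4

Invalid (Luhn sum mod 10 = 4)


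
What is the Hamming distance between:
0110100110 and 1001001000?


XOR: 1111101110
Count of 1s: 8

8


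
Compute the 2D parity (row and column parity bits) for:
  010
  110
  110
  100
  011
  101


Row parities: 100100
Column parities: 000

Row P: 100100, Col P: 000, Corner: 0


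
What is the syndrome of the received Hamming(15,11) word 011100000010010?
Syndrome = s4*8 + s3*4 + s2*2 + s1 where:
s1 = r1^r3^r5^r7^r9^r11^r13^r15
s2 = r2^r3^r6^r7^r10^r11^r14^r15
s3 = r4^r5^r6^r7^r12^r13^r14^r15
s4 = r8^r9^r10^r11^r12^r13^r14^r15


s1=0, s2=0, s3=0, s4=0

Syndrome = 0 (no error)


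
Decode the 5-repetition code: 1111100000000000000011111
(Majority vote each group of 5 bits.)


Groups: 11111, 00000, 00000, 00000, 11111
Majority votes: 10001

10001


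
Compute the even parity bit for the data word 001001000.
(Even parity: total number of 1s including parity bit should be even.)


Number of 1s in data: 2
Parity bit: 0

0


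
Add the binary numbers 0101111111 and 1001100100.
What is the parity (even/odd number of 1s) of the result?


0101111111 = 383
1001100100 = 612
Sum = 995 = 1111100011
1s count = 7

odd parity (7 ones in 1111100011)


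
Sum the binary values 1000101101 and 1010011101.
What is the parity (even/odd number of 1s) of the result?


1000101101 = 557
1010011101 = 669
Sum = 1226 = 10011001010
1s count = 5

odd parity (5 ones in 10011001010)


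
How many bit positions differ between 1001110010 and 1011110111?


XOR: 0010000101
Count of 1s: 3

3


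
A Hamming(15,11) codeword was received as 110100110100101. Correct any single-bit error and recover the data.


Syndrome = 0: no error detected

Data: 00010100101 (no errors)


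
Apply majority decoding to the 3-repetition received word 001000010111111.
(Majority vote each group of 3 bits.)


Groups: 001, 000, 010, 111, 111
Majority votes: 00011

00011


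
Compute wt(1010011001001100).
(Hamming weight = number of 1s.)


Counting 1s in 1010011001001100

7


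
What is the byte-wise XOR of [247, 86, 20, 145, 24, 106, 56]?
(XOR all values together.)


XOR chain: 247 ^ 86 ^ 20 ^ 145 ^ 24 ^ 106 ^ 56 = 110

110


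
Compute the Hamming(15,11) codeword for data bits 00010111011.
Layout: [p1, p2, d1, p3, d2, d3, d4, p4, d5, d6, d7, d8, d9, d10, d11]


Parity bits: p1=1, p2=1, p3=0, p4=1

110000110111011


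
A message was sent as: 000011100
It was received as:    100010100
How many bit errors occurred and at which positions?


XOR: 100001000

2 error(s) at position(s): 0, 5


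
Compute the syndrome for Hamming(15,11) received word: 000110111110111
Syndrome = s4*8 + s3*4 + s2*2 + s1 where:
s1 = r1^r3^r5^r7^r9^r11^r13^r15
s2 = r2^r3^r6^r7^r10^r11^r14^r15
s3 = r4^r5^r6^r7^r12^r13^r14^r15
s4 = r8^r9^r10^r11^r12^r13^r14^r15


s1=0, s2=1, s3=0, s4=1

Syndrome = 10 (error at position 10)
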